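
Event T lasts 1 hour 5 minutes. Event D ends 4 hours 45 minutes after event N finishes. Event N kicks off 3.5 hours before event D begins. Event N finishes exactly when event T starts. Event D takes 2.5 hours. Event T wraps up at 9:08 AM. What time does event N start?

6:48 AM

Event T starts at 9:08 AM − 65 min = 8:03 AM.
So event N ends at 8:03 AM.
Event D ends at 8:03 AM + 285 min = 12:48 PM.
Event D starts at 12:48 PM − 150 min = 10:18 AM.
Event N starts at 10:18 AM − 210 min = 6:48 AM.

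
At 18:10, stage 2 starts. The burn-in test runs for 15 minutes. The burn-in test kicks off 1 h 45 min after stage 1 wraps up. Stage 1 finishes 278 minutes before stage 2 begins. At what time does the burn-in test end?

Stage 1 ends at 18:10 − 278 min = 13:32.
The burn-in test starts at 13:32 + 105 min = 15:17.
The burn-in test ends at 15:17 + 15 min = 15:32.

15:32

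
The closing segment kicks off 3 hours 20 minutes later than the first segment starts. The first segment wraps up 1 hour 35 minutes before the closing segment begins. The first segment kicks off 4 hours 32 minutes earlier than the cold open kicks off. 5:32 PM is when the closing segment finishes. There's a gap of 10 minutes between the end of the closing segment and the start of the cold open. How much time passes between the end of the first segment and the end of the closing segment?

The cold open starts at 5:32 PM + 10 min = 5:42 PM.
The first segment starts at 5:42 PM − 272 min = 1:10 PM.
The closing segment starts at 1:10 PM + 200 min = 4:30 PM.
The first segment ends at 4:30 PM − 95 min = 2:55 PM.
From 2:55 PM to 5:32 PM is 2 h 37 min.

2 h 37 min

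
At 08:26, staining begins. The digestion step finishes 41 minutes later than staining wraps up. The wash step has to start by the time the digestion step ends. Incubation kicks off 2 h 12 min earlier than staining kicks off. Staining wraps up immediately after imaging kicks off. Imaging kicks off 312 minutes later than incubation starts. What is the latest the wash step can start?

12:07

Incubation starts at 08:26 − 132 min = 06:14.
Imaging starts at 06:14 + 312 min = 11:26.
So staining ends at 11:26.
The digestion step ends at 11:26 + 41 min = 12:07.
The wash step is bounded by the digestion step, so the latest it can start is 12:07.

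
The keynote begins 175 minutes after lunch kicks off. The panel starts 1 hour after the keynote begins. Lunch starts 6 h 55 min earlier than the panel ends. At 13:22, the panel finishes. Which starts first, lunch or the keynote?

Lunch starts at 13:22 − 415 min = 06:27.
The keynote starts at 06:27 + 175 min = 09:22.
Lunch starts at 06:27 and the keynote starts at 09:22, so lunch is first.

lunch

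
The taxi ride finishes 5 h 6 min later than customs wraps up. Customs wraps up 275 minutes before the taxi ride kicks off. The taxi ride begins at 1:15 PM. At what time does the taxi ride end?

1:46 PM

Customs ends at 1:15 PM − 275 min = 8:40 AM.
The taxi ride ends at 8:40 AM + 306 min = 1:46 PM.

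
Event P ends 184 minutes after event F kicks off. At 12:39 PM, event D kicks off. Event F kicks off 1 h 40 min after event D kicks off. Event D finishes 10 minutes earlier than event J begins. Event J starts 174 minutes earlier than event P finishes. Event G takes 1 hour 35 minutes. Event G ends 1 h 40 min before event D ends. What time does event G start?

Event F starts at 12:39 PM + 100 min = 2:19 PM.
Event P ends at 2:19 PM + 184 min = 5:23 PM.
Event J starts at 5:23 PM − 174 min = 2:29 PM.
Event D ends at 2:29 PM − 10 min = 2:19 PM.
Event G ends at 2:19 PM − 100 min = 12:39 PM.
Event G starts at 12:39 PM − 95 min = 11:04 AM.

11:04 AM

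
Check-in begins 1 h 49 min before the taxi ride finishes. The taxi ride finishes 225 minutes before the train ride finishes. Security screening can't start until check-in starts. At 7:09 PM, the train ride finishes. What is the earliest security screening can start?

1:35 PM

The taxi ride ends at 7:09 PM − 225 min = 3:24 PM.
Check-in starts at 3:24 PM − 109 min = 1:35 PM.
Security screening is bounded by check-in, so the earliest it can start is 1:35 PM.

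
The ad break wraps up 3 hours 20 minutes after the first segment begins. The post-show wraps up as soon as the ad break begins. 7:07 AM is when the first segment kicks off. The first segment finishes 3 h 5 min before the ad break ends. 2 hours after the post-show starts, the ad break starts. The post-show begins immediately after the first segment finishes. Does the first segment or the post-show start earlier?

the first segment

The ad break ends at 7:07 AM + 200 min = 10:27 AM.
The first segment ends at 10:27 AM − 185 min = 7:22 AM.
So the post-show starts at 7:22 AM.
The first segment starts at 7:07 AM and the post-show starts at 7:22 AM, so the first segment is first.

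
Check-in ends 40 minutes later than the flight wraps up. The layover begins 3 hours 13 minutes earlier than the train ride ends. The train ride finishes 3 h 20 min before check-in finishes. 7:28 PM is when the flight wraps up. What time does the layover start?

1:35 PM

Check-in ends at 7:28 PM + 40 min = 8:08 PM.
The train ride ends at 8:08 PM − 200 min = 4:48 PM.
The layover starts at 4:48 PM − 193 min = 1:35 PM.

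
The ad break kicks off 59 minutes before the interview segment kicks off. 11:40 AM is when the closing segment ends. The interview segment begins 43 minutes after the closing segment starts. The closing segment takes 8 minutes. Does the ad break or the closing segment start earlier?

The closing segment starts at 11:40 AM − 8 min = 11:32 AM.
The interview segment starts at 11:32 AM + 43 min = 12:15 PM.
The ad break starts at 12:15 PM − 59 min = 11:16 AM.
The ad break starts at 11:16 AM and the closing segment starts at 11:32 AM, so the ad break is first.

the ad break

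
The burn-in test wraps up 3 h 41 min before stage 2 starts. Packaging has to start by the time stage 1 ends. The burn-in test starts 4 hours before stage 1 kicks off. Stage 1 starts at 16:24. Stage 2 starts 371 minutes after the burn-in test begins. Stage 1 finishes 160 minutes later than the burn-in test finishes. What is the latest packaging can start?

The burn-in test starts at 16:24 − 240 min = 12:24.
Stage 2 starts at 12:24 + 371 min = 18:35.
The burn-in test ends at 18:35 − 221 min = 14:54.
Stage 1 ends at 14:54 + 160 min = 17:34.
Packaging is bounded by stage 1, so the latest it can start is 17:34.

17:34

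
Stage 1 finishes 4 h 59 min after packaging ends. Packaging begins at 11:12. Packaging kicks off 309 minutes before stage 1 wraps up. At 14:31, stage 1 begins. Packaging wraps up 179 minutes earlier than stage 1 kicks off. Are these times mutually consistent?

Packaging ends at 14:31 − 179 min = 11:32.
Stage 1 ends at 11:32 + 299 min = 16:31.
Packaging starts at 16:31 − 309 min = 11:22.
But packaging is also said to start at 11:12 — a 10-minute conflict.

No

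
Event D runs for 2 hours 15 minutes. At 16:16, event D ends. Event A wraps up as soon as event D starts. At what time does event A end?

Event D starts at 16:16 − 135 min = 14:01.
So event A ends at 14:01.

14:01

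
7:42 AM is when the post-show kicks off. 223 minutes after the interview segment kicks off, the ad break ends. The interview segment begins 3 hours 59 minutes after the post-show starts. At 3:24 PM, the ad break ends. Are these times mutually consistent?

Yes

The interview segment starts at 7:42 AM + 239 min = 11:41 AM.
The ad break ends at 11:41 AM + 223 min = 3:24 PM.
That matches the stated 3:24 PM, so the schedule is consistent.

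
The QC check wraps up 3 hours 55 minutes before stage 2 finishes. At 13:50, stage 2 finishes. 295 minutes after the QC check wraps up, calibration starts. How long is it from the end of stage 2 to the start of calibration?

The QC check ends at 13:50 − 235 min = 09:55.
Calibration starts at 09:55 + 295 min = 14:50.
From 13:50 to 14:50 is 1 hour.

1 hour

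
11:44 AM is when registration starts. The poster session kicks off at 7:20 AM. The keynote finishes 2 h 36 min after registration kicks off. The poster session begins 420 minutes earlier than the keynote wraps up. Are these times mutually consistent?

Yes

The keynote ends at 11:44 AM + 156 min = 2:20 PM.
The poster session starts at 2:20 PM − 420 min = 7:20 AM.
That matches the stated 7:20 AM, so the schedule is consistent.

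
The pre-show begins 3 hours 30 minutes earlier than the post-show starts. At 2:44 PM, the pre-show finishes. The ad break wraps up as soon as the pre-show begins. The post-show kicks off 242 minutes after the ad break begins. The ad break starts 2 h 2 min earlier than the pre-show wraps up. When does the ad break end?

The ad break starts at 2:44 PM − 122 min = 12:42 PM.
The post-show starts at 12:42 PM + 242 min = 4:44 PM.
The pre-show starts at 4:44 PM − 210 min = 1:14 PM.
So the ad break ends at 1:14 PM.

1:14 PM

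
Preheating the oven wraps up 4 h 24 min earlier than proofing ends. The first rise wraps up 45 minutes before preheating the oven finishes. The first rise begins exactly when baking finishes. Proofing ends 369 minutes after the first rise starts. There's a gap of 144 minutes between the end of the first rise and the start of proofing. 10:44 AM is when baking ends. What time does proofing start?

The first rise starts at 10:44 AM.
Proofing ends at 10:44 AM + 369 min = 4:53 PM.
Preheating the oven ends at 4:53 PM − 264 min = 12:29 PM.
The first rise ends at 12:29 PM − 45 min = 11:44 AM.
Proofing starts at 11:44 AM + 144 min = 2:08 PM.

2:08 PM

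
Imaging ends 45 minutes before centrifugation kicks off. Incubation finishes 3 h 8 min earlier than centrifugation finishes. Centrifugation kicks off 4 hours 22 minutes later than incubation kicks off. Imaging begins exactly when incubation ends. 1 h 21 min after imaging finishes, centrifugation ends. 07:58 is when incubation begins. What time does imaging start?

09:48

Centrifugation starts at 07:58 + 262 min = 12:20.
Imaging ends at 12:20 − 45 min = 11:35.
Centrifugation ends at 11:35 + 81 min = 12:56.
Incubation ends at 12:56 − 188 min = 09:48.
So imaging starts at 09:48.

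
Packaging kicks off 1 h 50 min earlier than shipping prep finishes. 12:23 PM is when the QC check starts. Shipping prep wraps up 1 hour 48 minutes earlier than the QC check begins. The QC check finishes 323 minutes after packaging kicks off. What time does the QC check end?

2:08 PM

Shipping prep ends at 12:23 PM − 108 min = 10:35 AM.
Packaging starts at 10:35 AM − 110 min = 8:45 AM.
The QC check ends at 8:45 AM + 323 min = 2:08 PM.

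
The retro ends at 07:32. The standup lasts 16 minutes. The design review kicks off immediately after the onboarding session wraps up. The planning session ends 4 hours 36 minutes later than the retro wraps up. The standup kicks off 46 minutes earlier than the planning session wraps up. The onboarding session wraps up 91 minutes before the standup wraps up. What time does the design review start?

The planning session ends at 07:32 + 276 min = 12:08.
The standup starts at 12:08 − 46 min = 11:22.
The standup ends at 11:22 + 16 min = 11:38.
The onboarding session ends at 11:38 − 91 min = 10:07.
So the design review starts at 10:07.

10:07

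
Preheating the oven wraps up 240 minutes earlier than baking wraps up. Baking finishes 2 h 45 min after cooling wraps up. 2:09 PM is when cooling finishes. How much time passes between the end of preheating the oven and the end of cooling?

Baking ends at 2:09 PM + 165 min = 4:54 PM.
Preheating the oven ends at 4:54 PM − 240 min = 12:54 PM.
From 12:54 PM to 2:09 PM is 1 h 15 min.

1 h 15 min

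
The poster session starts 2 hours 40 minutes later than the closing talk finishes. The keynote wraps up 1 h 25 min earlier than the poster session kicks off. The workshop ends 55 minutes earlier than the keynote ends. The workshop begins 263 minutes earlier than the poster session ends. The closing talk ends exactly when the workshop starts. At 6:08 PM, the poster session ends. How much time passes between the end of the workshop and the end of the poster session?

The workshop starts at 6:08 PM − 263 min = 1:45 PM.
So the closing talk ends at 1:45 PM.
The poster session starts at 1:45 PM + 160 min = 4:25 PM.
The keynote ends at 4:25 PM − 85 min = 3:00 PM.
The workshop ends at 3:00 PM − 55 min = 2:05 PM.
From 2:05 PM to 6:08 PM is 4 hours 3 minutes.

4 hours 3 minutes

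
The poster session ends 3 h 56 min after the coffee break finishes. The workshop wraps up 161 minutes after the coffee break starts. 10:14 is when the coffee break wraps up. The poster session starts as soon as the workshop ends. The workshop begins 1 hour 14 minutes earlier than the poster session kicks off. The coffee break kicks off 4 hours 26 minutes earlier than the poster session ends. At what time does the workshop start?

11:11

The poster session ends at 10:14 + 236 min = 14:10.
The coffee break starts at 14:10 − 266 min = 09:44.
The workshop ends at 09:44 + 161 min = 12:25.
So the poster session starts at 12:25.
The workshop starts at 12:25 − 74 min = 11:11.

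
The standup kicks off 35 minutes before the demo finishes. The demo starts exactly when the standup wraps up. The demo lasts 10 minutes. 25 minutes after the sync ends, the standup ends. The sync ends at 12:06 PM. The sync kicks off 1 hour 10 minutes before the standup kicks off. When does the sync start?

10:56 AM

The standup ends at 12:06 PM + 25 min = 12:31 PM.
So the demo starts at 12:31 PM.
The demo ends at 12:31 PM + 10 min = 12:41 PM.
The standup starts at 12:41 PM − 35 min = 12:06 PM.
The sync starts at 12:06 PM − 70 min = 10:56 AM.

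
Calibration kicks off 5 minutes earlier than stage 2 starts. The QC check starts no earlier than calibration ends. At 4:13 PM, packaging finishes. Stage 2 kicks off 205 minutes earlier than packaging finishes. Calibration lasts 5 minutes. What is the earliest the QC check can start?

12:48 PM

Stage 2 starts at 4:13 PM − 205 min = 12:48 PM.
Calibration starts at 12:48 PM − 5 min = 12:43 PM.
Calibration ends at 12:43 PM + 5 min = 12:48 PM.
The QC check is bounded by calibration, so the earliest it can start is 12:48 PM.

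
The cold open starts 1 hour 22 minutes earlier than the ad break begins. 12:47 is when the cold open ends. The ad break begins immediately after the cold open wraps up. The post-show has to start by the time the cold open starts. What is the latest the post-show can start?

11:25

The ad break starts at 12:47.
The cold open starts at 12:47 − 82 min = 11:25.
The post-show is bounded by the cold open, so the latest it can start is 11:25.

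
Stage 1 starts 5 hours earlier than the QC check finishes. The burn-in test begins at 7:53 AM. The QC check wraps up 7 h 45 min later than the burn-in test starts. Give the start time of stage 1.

10:38 AM

The QC check ends at 7:53 AM + 465 min = 3:38 PM.
Stage 1 starts at 3:38 PM − 300 min = 10:38 AM.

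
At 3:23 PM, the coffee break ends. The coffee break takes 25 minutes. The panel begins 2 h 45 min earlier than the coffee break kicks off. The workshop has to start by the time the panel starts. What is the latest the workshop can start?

The coffee break starts at 3:23 PM − 25 min = 2:58 PM.
The panel starts at 2:58 PM − 165 min = 12:13 PM.
The workshop is bounded by the panel, so the latest it can start is 12:13 PM.

12:13 PM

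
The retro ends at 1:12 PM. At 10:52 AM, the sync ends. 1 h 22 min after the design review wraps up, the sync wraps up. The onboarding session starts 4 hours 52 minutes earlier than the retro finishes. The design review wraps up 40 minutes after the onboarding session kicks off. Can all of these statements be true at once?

The onboarding session starts at 1:12 PM − 292 min = 8:20 AM.
The design review ends at 8:20 AM + 40 min = 9:00 AM.
The sync ends at 9:00 AM + 82 min = 10:22 AM.
But the sync is also said to end at 10:52 AM — a 30-minute conflict.

No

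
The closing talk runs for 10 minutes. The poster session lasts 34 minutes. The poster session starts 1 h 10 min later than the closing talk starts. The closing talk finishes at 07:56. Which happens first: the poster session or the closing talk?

the closing talk

The closing talk starts at 07:56 − 10 min = 07:46.
The poster session starts at 07:46 + 70 min = 08:56.
The poster session starts at 08:56 and the closing talk starts at 07:46, so the closing talk is first.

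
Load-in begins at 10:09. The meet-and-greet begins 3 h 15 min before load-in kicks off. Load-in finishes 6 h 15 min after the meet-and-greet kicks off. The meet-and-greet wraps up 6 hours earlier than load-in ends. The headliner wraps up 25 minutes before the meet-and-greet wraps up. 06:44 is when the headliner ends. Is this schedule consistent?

Yes

The meet-and-greet starts at 10:09 − 195 min = 06:54.
Load-in ends at 06:54 + 375 min = 13:09.
The meet-and-greet ends at 13:09 − 360 min = 07:09.
The headliner ends at 07:09 − 25 min = 06:44.
That matches the stated 06:44, so the schedule is consistent.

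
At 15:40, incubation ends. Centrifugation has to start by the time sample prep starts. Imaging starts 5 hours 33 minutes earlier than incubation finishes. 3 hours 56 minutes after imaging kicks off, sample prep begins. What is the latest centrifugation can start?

14:03

Imaging starts at 15:40 − 333 min = 10:07.
Sample prep starts at 10:07 + 236 min = 14:03.
Centrifugation is bounded by sample prep, so the latest it can start is 14:03.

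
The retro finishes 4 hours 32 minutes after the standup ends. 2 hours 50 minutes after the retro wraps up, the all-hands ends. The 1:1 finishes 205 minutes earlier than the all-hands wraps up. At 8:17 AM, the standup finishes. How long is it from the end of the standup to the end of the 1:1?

237 minutes

The retro ends at 8:17 AM + 272 min = 12:49 PM.
The all-hands ends at 12:49 PM + 170 min = 3:39 PM.
The 1:1 ends at 3:39 PM − 205 min = 12:14 PM.
From 8:17 AM to 12:14 PM is 237 minutes.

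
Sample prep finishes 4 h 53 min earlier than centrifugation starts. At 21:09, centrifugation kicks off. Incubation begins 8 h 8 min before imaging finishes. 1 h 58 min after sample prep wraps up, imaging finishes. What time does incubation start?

Sample prep ends at 21:09 − 293 min = 16:16.
Imaging ends at 16:16 + 118 min = 18:14.
Incubation starts at 18:14 − 488 min = 10:06.

10:06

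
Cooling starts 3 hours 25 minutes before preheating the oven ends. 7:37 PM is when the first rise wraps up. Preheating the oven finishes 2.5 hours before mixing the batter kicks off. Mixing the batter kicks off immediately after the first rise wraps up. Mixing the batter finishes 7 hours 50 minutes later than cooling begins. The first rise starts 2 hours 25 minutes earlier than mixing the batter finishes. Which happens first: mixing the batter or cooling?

cooling

Mixing the batter starts at 7:37 PM.
Preheating the oven ends at 7:37 PM − 150 min = 5:07 PM.
Cooling starts at 5:07 PM − 205 min = 1:42 PM.
Mixing the batter starts at 7:37 PM and cooling starts at 1:42 PM, so cooling is first.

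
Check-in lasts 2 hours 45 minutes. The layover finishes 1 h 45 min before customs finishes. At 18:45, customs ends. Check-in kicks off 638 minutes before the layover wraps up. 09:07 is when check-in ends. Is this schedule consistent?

Yes

The layover ends at 18:45 − 105 min = 17:00.
Check-in starts at 17:00 − 638 min = 06:22.
Check-in ends at 06:22 + 165 min = 09:07.
That matches the stated 09:07, so the schedule is consistent.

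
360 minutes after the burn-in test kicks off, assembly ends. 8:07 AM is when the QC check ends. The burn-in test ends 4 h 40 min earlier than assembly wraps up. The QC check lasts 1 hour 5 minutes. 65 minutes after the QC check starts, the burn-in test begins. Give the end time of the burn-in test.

The QC check starts at 8:07 AM − 65 min = 7:02 AM.
The burn-in test starts at 7:02 AM + 65 min = 8:07 AM.
Assembly ends at 8:07 AM + 360 min = 2:07 PM.
The burn-in test ends at 2:07 PM − 280 min = 9:27 AM.

9:27 AM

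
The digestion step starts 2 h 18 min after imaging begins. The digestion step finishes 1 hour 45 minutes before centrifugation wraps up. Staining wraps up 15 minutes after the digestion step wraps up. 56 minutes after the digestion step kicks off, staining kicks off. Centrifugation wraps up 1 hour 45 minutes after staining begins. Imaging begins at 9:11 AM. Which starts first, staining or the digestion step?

the digestion step

The digestion step starts at 9:11 AM + 138 min = 11:29 AM.
Staining starts at 11:29 AM + 56 min = 12:25 PM.
Staining starts at 12:25 PM and the digestion step starts at 11:29 AM, so the digestion step is first.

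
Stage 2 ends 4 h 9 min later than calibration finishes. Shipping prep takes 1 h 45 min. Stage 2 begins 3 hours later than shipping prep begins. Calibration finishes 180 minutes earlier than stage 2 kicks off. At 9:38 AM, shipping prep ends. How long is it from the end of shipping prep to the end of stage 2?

2 hours 24 minutes

Shipping prep starts at 9:38 AM − 105 min = 7:53 AM.
Stage 2 starts at 7:53 AM + 180 min = 10:53 AM.
Calibration ends at 10:53 AM − 180 min = 7:53 AM.
Stage 2 ends at 7:53 AM + 249 min = 12:02 PM.
From 9:38 AM to 12:02 PM is 2 hours 24 minutes.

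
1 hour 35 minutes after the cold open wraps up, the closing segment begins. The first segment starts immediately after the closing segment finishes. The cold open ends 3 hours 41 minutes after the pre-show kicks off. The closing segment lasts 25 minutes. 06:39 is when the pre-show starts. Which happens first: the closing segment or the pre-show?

The cold open ends at 06:39 + 221 min = 10:20.
The closing segment starts at 10:20 + 95 min = 11:55.
The closing segment starts at 11:55 and the pre-show starts at 06:39, so the pre-show is first.

the pre-show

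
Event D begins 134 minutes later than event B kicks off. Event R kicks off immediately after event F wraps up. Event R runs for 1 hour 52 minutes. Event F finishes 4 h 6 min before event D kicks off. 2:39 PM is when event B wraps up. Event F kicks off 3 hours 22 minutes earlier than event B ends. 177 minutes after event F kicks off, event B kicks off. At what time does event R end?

Event F starts at 2:39 PM − 202 min = 11:17 AM.
Event B starts at 11:17 AM + 177 min = 2:14 PM.
Event D starts at 2:14 PM + 134 min = 4:28 PM.
Event F ends at 4:28 PM − 246 min = 12:22 PM.
So event R starts at 12:22 PM.
Event R ends at 12:22 PM + 112 min = 2:14 PM.

2:14 PM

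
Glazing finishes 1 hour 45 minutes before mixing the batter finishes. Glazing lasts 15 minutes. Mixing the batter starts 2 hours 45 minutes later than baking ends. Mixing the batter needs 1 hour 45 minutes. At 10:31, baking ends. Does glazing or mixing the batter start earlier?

Mixing the batter starts at 10:31 + 165 min = 13:16.
Mixing the batter ends at 13:16 + 105 min = 15:01.
Glazing ends at 15:01 − 105 min = 13:16.
Glazing starts at 13:16 − 15 min = 13:01.
Glazing starts at 13:01 and mixing the batter starts at 13:16, so glazing is first.

glazing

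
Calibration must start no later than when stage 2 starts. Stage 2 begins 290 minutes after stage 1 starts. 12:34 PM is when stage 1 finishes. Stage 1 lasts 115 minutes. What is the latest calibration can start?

3:29 PM

Stage 1 starts at 12:34 PM − 115 min = 10:39 AM.
Stage 2 starts at 10:39 AM + 290 min = 3:29 PM.
Calibration is bounded by stage 2, so the latest it can start is 3:29 PM.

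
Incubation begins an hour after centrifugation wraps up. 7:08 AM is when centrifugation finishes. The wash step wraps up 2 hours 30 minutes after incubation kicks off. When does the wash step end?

Incubation starts at 7:08 AM + 60 min = 8:08 AM.
The wash step ends at 8:08 AM + 150 min = 10:38 AM.

10:38 AM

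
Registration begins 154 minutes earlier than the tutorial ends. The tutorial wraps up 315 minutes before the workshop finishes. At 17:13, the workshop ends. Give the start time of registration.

09:24

The tutorial ends at 17:13 − 315 min = 11:58.
Registration starts at 11:58 − 154 min = 09:24.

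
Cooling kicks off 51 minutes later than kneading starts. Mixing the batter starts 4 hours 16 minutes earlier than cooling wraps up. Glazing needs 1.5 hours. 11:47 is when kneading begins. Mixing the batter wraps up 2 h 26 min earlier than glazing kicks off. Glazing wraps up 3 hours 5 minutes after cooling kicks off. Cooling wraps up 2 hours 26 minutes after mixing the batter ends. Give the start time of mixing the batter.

09:57

Cooling starts at 11:47 + 51 min = 12:38.
Glazing ends at 12:38 + 185 min = 15:43.
Glazing starts at 15:43 − 90 min = 14:13.
Mixing the batter ends at 14:13 − 146 min = 11:47.
Cooling ends at 11:47 + 146 min = 14:13.
Mixing the batter starts at 14:13 − 256 min = 09:57.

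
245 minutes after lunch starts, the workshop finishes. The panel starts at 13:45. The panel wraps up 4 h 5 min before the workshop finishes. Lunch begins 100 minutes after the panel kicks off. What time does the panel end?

Lunch starts at 13:45 + 100 min = 15:25.
The workshop ends at 15:25 + 245 min = 19:30.
The panel ends at 19:30 − 245 min = 15:25.

15:25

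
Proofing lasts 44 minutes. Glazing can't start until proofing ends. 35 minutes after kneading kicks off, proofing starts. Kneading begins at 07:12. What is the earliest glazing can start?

Proofing starts at 07:12 + 35 min = 07:47.
Proofing ends at 07:47 + 44 min = 08:31.
Glazing is bounded by proofing, so the earliest it can start is 08:31.

08:31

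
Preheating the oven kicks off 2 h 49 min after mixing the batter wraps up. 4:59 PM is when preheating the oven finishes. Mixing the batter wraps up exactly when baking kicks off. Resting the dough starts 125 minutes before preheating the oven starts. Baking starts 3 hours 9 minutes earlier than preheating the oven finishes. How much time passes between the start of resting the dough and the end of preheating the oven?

Baking starts at 4:59 PM − 189 min = 1:50 PM.
So mixing the batter ends at 1:50 PM.
Preheating the oven starts at 1:50 PM + 169 min = 4:39 PM.
Resting the dough starts at 4:39 PM − 125 min = 2:34 PM.
From 2:34 PM to 4:59 PM is 145 minutes.

145 minutes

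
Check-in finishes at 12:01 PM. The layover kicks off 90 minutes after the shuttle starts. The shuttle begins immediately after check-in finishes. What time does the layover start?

The shuttle starts at 12:01 PM.
The layover starts at 12:01 PM + 90 min = 1:31 PM.

1:31 PM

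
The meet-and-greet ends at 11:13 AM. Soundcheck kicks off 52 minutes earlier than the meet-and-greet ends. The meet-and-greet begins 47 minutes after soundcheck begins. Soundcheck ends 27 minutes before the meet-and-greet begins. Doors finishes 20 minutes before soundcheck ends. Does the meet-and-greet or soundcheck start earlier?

Soundcheck starts at 11:13 AM − 52 min = 10:21 AM.
The meet-and-greet starts at 10:21 AM + 47 min = 11:08 AM.
The meet-and-greet starts at 11:08 AM and soundcheck starts at 10:21 AM, so soundcheck is first.

soundcheck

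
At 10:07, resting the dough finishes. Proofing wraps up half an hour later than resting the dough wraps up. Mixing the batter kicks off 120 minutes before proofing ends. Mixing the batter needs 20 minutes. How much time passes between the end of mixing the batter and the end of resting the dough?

Proofing ends at 10:07 + 30 min = 10:37.
Mixing the batter starts at 10:37 − 120 min = 08:37.
Mixing the batter ends at 08:37 + 20 min = 08:57.
From 08:57 to 10:07 is 1 hour 10 minutes.

1 hour 10 minutes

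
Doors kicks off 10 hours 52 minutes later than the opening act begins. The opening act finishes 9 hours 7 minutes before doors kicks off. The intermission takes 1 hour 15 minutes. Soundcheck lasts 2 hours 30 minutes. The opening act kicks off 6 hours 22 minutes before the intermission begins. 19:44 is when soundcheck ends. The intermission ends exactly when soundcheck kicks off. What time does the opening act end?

11:22

Soundcheck starts at 19:44 − 150 min = 17:14.
So the intermission ends at 17:14.
The intermission starts at 17:14 − 75 min = 15:59.
The opening act starts at 15:59 − 382 min = 09:37.
Doors starts at 09:37 + 652 min = 20:29.
The opening act ends at 20:29 − 547 min = 11:22.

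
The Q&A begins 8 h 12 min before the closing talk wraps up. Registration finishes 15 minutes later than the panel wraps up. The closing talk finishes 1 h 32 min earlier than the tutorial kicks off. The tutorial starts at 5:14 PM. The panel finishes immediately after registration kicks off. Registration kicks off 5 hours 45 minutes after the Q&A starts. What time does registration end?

1:30 PM

The closing talk ends at 5:14 PM − 92 min = 3:42 PM.
The Q&A starts at 3:42 PM − 492 min = 7:30 AM.
Registration starts at 7:30 AM + 345 min = 1:15 PM.
So the panel ends at 1:15 PM.
Registration ends at 1:15 PM + 15 min = 1:30 PM.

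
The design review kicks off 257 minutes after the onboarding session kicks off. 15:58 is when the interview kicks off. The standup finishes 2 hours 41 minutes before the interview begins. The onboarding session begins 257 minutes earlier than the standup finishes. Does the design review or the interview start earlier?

The standup ends at 15:58 − 161 min = 13:17.
The onboarding session starts at 13:17 − 257 min = 09:00.
The design review starts at 09:00 + 257 min = 13:17.
The design review starts at 13:17 and the interview starts at 15:58, so the design review is first.

the design review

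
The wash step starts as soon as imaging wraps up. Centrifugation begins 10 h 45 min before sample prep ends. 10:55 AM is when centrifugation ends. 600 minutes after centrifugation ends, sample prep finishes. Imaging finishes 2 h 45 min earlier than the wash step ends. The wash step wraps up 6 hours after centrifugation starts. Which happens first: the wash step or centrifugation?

centrifugation

Sample prep ends at 10:55 AM + 600 min = 8:55 PM.
Centrifugation starts at 8:55 PM − 645 min = 10:10 AM.
The wash step ends at 10:10 AM + 360 min = 4:10 PM.
Imaging ends at 4:10 PM − 165 min = 1:25 PM.
So the wash step starts at 1:25 PM.
The wash step starts at 1:25 PM and centrifugation starts at 10:10 AM, so centrifugation is first.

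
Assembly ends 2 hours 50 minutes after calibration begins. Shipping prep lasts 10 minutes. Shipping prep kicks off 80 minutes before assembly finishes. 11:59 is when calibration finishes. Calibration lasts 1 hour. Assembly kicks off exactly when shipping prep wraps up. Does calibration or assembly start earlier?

calibration

Calibration starts at 11:59 − 60 min = 10:59.
Assembly ends at 10:59 + 170 min = 13:49.
Shipping prep starts at 13:49 − 80 min = 12:29.
Shipping prep ends at 12:29 + 10 min = 12:39.
So assembly starts at 12:39.
Calibration starts at 10:59 and assembly starts at 12:39, so calibration is first.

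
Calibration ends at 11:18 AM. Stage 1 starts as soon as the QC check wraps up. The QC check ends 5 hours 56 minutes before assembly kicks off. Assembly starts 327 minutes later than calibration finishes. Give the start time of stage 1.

10:49 AM

Assembly starts at 11:18 AM + 327 min = 4:45 PM.
The QC check ends at 4:45 PM − 356 min = 10:49 AM.
So stage 1 starts at 10:49 AM.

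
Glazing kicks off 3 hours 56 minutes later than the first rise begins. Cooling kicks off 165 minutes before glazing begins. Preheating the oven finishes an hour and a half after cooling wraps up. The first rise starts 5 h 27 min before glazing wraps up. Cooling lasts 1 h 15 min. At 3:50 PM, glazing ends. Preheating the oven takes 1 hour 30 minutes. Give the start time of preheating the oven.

12:49 PM

The first rise starts at 3:50 PM − 327 min = 10:23 AM.
Glazing starts at 10:23 AM + 236 min = 2:19 PM.
Cooling starts at 2:19 PM − 165 min = 11:34 AM.
Cooling ends at 11:34 AM + 75 min = 12:49 PM.
Preheating the oven ends at 12:49 PM + 90 min = 2:19 PM.
Preheating the oven starts at 2:19 PM − 90 min = 12:49 PM.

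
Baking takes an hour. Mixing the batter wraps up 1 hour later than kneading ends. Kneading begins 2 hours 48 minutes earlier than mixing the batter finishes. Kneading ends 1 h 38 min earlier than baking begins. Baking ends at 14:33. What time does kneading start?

10:07

Baking starts at 14:33 − 60 min = 13:33.
Kneading ends at 13:33 − 98 min = 11:55.
Mixing the batter ends at 11:55 + 60 min = 12:55.
Kneading starts at 12:55 − 168 min = 10:07.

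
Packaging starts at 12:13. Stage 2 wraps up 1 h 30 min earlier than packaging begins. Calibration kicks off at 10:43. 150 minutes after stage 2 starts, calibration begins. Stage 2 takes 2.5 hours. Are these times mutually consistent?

Stage 2 ends at 12:13 − 90 min = 10:43.
Stage 2 starts at 10:43 − 150 min = 08:13.
Calibration starts at 08:13 + 150 min = 10:43.
That matches the stated 10:43, so the schedule is consistent.

Yes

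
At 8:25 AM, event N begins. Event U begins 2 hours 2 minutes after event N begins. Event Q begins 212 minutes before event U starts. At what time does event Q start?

Event U starts at 8:25 AM + 122 min = 10:27 AM.
Event Q starts at 10:27 AM − 212 min = 6:55 AM.

6:55 AM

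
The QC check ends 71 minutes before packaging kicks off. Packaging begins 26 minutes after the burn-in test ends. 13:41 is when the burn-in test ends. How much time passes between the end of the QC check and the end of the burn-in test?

45 minutes

Packaging starts at 13:41 + 26 min = 14:07.
The QC check ends at 14:07 − 71 min = 12:56.
From 12:56 to 13:41 is 45 minutes.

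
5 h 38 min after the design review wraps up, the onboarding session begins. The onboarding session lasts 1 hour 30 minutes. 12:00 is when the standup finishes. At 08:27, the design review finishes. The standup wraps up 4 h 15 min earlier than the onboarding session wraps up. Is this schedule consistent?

No

The onboarding session starts at 08:27 + 338 min = 14:05.
The onboarding session ends at 14:05 + 90 min = 15:35.
The standup ends at 15:35 − 255 min = 11:20.
But the standup is also said to end at 12:00 — a 40-minute conflict.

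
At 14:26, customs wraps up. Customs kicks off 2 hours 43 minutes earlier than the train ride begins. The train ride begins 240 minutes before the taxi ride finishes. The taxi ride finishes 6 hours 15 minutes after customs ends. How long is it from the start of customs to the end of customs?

28 minutes

The taxi ride ends at 14:26 + 375 min = 20:41.
The train ride starts at 20:41 − 240 min = 16:41.
Customs starts at 16:41 − 163 min = 13:58.
From 13:58 to 14:26 is 28 minutes.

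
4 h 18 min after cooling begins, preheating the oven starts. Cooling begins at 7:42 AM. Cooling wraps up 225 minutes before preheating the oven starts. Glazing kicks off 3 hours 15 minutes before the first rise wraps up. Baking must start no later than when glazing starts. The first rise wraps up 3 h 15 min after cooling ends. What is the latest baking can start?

8:15 AM

Preheating the oven starts at 7:42 AM + 258 min = 12:00 PM.
Cooling ends at 12:00 PM − 225 min = 8:15 AM.
The first rise ends at 8:15 AM + 195 min = 11:30 AM.
Glazing starts at 11:30 AM − 195 min = 8:15 AM.
Baking is bounded by glazing, so the latest it can start is 8:15 AM.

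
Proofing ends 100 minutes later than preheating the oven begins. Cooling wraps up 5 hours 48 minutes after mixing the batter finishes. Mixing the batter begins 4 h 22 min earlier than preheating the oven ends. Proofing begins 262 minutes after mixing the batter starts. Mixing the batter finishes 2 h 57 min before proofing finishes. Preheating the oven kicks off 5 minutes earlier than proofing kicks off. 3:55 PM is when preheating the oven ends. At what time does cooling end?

8:21 PM

Mixing the batter starts at 3:55 PM − 262 min = 11:33 AM.
Proofing starts at 11:33 AM + 262 min = 3:55 PM.
Preheating the oven starts at 3:55 PM − 5 min = 3:50 PM.
Proofing ends at 3:50 PM + 100 min = 5:30 PM.
Mixing the batter ends at 5:30 PM − 177 min = 2:33 PM.
Cooling ends at 2:33 PM + 348 min = 8:21 PM.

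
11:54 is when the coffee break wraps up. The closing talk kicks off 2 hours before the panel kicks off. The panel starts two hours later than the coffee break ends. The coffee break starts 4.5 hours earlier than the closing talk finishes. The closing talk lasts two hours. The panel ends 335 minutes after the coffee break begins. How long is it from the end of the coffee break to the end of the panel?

3 h 5 min

The panel starts at 11:54 + 120 min = 13:54.
The closing talk starts at 13:54 − 120 min = 11:54.
The closing talk ends at 11:54 + 120 min = 13:54.
The coffee break starts at 13:54 − 270 min = 09:24.
The panel ends at 09:24 + 335 min = 14:59.
From 11:54 to 14:59 is 3 h 5 min.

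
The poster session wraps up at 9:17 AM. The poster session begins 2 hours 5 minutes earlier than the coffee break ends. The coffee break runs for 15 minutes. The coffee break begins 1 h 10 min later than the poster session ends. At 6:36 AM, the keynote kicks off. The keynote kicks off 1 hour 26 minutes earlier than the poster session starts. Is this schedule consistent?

The coffee break starts at 9:17 AM + 70 min = 10:27 AM.
The coffee break ends at 10:27 AM + 15 min = 10:42 AM.
The poster session starts at 10:42 AM − 125 min = 8:37 AM.
The keynote starts at 8:37 AM − 86 min = 7:11 AM.
But the keynote is also said to start at 6:36 AM — a 35-minute conflict.

No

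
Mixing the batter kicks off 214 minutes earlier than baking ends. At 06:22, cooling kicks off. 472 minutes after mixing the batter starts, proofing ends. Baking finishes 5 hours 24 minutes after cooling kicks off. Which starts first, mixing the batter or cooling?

cooling

Baking ends at 06:22 + 324 min = 11:46.
Mixing the batter starts at 11:46 − 214 min = 08:12.
Mixing the batter starts at 08:12 and cooling starts at 06:22, so cooling is first.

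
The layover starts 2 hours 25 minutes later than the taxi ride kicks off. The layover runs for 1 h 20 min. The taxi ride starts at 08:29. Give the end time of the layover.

The layover starts at 08:29 + 145 min = 10:54.
The layover ends at 10:54 + 80 min = 12:14.

12:14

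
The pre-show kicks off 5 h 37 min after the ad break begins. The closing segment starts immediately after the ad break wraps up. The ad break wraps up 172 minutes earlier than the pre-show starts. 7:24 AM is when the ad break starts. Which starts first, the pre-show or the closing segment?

the closing segment

The pre-show starts at 7:24 AM + 337 min = 1:01 PM.
The ad break ends at 1:01 PM − 172 min = 10:09 AM.
So the closing segment starts at 10:09 AM.
The pre-show starts at 1:01 PM and the closing segment starts at 10:09 AM, so the closing segment is first.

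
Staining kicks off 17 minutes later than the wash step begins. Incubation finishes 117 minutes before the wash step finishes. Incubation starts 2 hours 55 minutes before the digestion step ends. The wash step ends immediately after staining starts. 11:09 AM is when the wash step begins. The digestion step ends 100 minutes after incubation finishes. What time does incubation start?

8:14 AM

Staining starts at 11:09 AM + 17 min = 11:26 AM.
So the wash step ends at 11:26 AM.
Incubation ends at 11:26 AM − 117 min = 9:29 AM.
The digestion step ends at 9:29 AM + 100 min = 11:09 AM.
Incubation starts at 11:09 AM − 175 min = 8:14 AM.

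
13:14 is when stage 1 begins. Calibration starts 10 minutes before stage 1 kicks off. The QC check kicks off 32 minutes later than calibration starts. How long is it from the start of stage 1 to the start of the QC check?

22 minutes

Calibration starts at 13:14 − 10 min = 13:04.
The QC check starts at 13:04 + 32 min = 13:36.
From 13:14 to 13:36 is 22 minutes.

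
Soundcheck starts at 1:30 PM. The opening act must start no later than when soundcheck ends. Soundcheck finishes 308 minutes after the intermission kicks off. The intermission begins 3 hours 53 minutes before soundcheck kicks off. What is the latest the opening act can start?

The intermission starts at 1:30 PM − 233 min = 9:37 AM.
Soundcheck ends at 9:37 AM + 308 min = 2:45 PM.
The opening act is bounded by soundcheck, so the latest it can start is 2:45 PM.

2:45 PM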